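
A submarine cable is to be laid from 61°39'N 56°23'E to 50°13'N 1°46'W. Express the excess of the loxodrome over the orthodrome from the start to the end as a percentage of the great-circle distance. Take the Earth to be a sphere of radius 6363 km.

3.1%

Great circle: σ = 0.5797 rad → d_gc = Rσ = 3688.4 km
Rhumb: Δφ = -0.1995, Δλ = -1.0149, Δψ = -0.3595, q = Δφ/Δψ = 0.5551 → d_rh = R√(Δφ²+q²Δλ²) = 3803.1 km
Excess = (3803.1 − 3688.4) / 3688.4 = 114.7 / 3688.4 = 3.11% ≈ 3.1%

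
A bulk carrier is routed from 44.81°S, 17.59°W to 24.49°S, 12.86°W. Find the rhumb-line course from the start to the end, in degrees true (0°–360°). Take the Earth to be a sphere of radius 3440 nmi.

Meridional parts: M(φ₁)=-0.8767, M(φ₂)=-0.4411 → ΔM = +0.4356;  Δλ = +0.0826 rad
tan C = Δλ / ΔM = +0.1895 → C = 10.73°

10.7°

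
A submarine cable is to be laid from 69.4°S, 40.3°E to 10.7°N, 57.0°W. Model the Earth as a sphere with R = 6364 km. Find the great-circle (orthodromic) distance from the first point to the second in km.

Haversine: a = sin²(Δφ/2)+cos φ₁ cos φ₂ sin²(Δλ/2) = 0.60886;  σ = 2·atan2(√a,√(1−a))
σ = 102.575° → d = Rσ = 6364·1.79028 = 11393 km

11393 km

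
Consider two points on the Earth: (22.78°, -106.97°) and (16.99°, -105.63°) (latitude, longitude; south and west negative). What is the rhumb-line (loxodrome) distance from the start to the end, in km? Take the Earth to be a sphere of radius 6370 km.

Rhumb course C = atan2(Δλ, Δψ) with Δψ = ln[tan(π/4+φ₂/2)/tan(π/4+φ₁/2)] = -0.1075, Δλ = +0.0234 → C = 167.73°
d = R·|Δφ| / |cos C| = 6370·0.10105 / 0.97715 = 659 km

659 km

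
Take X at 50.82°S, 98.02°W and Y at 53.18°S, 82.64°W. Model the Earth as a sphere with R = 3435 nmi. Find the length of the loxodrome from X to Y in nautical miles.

Rhumb course C = atan2(Δλ, Δψ) with Δψ = ln[tan(π/4+φ₂/2)/tan(π/4+φ₁/2)] = -0.0669, Δλ = +0.2684 → C = 104.00°
d = R·|Δφ| / |cos C| = 3435·0.04119 / 0.24191 = 585 nmi

585 nmi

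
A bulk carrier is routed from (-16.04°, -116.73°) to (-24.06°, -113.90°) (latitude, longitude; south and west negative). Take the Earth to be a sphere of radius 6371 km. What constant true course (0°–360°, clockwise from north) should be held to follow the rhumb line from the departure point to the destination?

161.7°

Meridional parts: M(φ₁)=-0.2837, M(φ₂)=-0.4328 → ΔM = -0.1492;  Δλ = +0.0494 rad
tan C = Δλ / ΔM = -0.3311 → C = 161.68°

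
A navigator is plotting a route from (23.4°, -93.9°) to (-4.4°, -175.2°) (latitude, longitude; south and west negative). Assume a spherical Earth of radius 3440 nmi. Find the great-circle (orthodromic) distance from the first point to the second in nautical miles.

Haversine: a = sin²(Δφ/2)+cos φ₁ cos φ₂ sin²(Δλ/2) = 0.44603;  σ = 2·atan2(√a,√(1−a))
σ = 83.803° → d = Rσ = 3440·1.46264 = 5031 nmi

5031 nmi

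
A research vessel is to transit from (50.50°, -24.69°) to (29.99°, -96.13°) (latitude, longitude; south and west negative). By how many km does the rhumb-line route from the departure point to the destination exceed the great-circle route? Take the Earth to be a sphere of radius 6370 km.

Great circle: cos σ = sin φ₁ sin φ₂ + cos φ₁ cos φ₂ cos Δλ,  σ = 0.9751 rad → d_gc = 6211.7 km
Rhumb line: Δψ = -0.4752, q = Δφ/Δψ = 0.7533, d_rh = R√(Δφ²+q²Δλ²) = 6402.6 km
Excess = 6402.6 − 6211.7 = 190.9 ≈ 191 km

191 km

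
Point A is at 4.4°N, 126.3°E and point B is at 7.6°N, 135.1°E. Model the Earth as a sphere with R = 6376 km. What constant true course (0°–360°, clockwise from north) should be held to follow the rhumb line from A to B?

69.9°

Meridional parts: M(φ₁)=+0.0769, M(φ₂)=+0.1330 → ΔM = +0.0562;  Δλ = +0.1536 rad
tan C = Δλ / ΔM = +2.7346 → C = 69.91°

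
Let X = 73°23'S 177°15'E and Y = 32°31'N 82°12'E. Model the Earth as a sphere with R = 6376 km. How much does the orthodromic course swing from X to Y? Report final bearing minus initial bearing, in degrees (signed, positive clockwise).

Initial bearing θ₁ = atan2(sin Δλ cos φ₂, cos φ₁ sin φ₂ − sin φ₁ cos φ₂ cos Δλ) = 275.62°
Final bearing θ₂ = (initial bearing from the destination back to the start) + 180° = 340.28°
Δθ = θ₂ − θ₁ = +64.7°

+64.7°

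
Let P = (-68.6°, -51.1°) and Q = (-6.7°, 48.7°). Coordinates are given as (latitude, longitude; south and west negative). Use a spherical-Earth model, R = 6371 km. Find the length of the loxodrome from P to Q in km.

Δψ = ln[tan(π/4+φ₂/2)/tan(π/4+φ₁/2)] = +1.5491;  Δφ = +1.0804 rad,  Δλ = +1.7418 rad
q = Δφ/Δψ = 0.6974
d = R·√(Δφ² + q²Δλ²) = 6371·1.62571 = 10357 km

10357 km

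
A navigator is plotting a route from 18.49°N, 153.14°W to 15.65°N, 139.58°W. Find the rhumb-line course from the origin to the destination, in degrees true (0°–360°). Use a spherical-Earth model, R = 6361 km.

102.4°

Meridional parts: M(φ₁)=+0.3285, M(φ₂)=+0.2766 → ΔM = -0.0519;  Δλ = +0.2367 rad
tan C = Δλ / ΔM = -4.5638 → C = 102.36°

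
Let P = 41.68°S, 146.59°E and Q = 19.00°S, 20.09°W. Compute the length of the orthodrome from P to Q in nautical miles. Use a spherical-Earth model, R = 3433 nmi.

7075 nmi

Haversine: a = sin²(Δφ/2)+cos φ₁ cos φ₂ sin²(Δλ/2) = 0.73534;  σ = 2·atan2(√a,√(1−a))
σ = 118.079° → d = Rσ = 3433·2.06087 = 7075 nmi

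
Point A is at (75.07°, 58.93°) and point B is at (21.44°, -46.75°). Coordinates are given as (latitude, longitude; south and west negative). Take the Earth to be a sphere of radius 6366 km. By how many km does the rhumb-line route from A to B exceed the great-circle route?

Great circle: cos σ = sin φ₁ sin φ₂ + cos φ₁ cos φ₂ cos Δλ,  σ = 1.2783 rad → d_gc = 8137.4 km
Rhumb line: Δψ = -1.6491, q = Δφ/Δψ = 0.5676, d_rh = R√(Δφ²+q²Δλ²) = 8940.1 km
Excess = 8940.1 − 8137.4 = 802.7 ≈ 803 km

803 km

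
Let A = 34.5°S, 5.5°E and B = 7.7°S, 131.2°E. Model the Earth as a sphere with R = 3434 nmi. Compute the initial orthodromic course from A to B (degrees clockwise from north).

118.6°

θ = atan2( sin Δλ·cos φ₂ ,  cos φ₁ sin φ₂ − sin φ₁ cos φ₂ cos Δλ )
  = atan2(+0.8048, -0.4380) = 118.56°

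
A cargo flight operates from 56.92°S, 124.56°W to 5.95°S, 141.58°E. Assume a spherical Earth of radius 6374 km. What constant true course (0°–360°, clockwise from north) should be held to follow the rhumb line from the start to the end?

304.1°

Δψ = ln[tan(π/4+φ₂/2)/tan(π/4+φ₁/2)] = +1.1101
Δλ = -1.6382 rad (taken the short way round)
course = atan2(Δλ, Δψ) = 304.12°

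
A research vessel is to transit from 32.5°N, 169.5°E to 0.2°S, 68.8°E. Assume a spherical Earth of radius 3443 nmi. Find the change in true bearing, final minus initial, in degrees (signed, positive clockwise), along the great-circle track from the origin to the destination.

-38.6°

Initial bearing θ₁ = atan2(sin Δλ cos φ₂, cos φ₁ sin φ₂ − sin φ₁ cos φ₂ cos Δλ) = 275.63°
Final bearing θ₂ = (initial bearing from the destination back to the start) + 180° = 237.07°
Δθ = θ₂ − θ₁ = -38.6°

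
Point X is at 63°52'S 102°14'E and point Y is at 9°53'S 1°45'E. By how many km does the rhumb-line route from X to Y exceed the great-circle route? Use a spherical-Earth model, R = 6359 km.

615 km

Great circle: cos σ = sin φ₁ sin φ₂ + cos φ₁ cos φ₂ cos Δλ,  σ = 1.4956 rad → d_gc = 9510.4 km
Rhumb line: Δψ = +1.2873, q = Δφ/Δψ = 0.7319, d_rh = R√(Δφ²+q²Δλ²) = 10125.5 km
Excess = 10125.5 − 9510.4 = 615.1 ≈ 615 km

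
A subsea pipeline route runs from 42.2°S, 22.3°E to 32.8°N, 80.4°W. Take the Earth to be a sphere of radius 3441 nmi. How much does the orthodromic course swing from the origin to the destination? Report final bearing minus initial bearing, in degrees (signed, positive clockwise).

+14.7°

Initial bearing θ₁ = atan2(sin Δλ cos φ₂, cos φ₁ sin φ₂ − sin φ₁ cos φ₂ cos Δλ) = 288.68°
Final bearing θ₂ = (initial bearing from the destination back to the start) + 180° = 303.39°
Δθ = θ₂ − θ₁ = +14.7°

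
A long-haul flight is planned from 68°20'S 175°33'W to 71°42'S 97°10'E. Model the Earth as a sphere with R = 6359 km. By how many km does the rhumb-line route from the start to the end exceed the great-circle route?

283 km

Great circle: cos σ = sin φ₁ sin φ₂ + cos φ₁ cos φ₂ cos Δλ,  σ = 0.4782 rad → d_gc = 3040.7 km
Rhumb line: Δψ = -0.1723, q = Δφ/Δψ = 0.3410, d_rh = R√(Δφ²+q²Δλ²) = 3323.9 km
Excess = 3323.9 − 3040.7 = 283.2 ≈ 283 km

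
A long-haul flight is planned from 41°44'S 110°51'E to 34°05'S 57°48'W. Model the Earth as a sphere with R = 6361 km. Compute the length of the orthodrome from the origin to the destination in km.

11487 km

cos σ = sin φ₁ sin φ₂ + cos φ₁ cos φ₂ cos Δλ
      = sin(-41.73°)sin(-34.08°) + cos(-41.73°)cos(-34.08°)cos(-168.65°) = -0.2329
σ = 103.470° → d = Rσ = 6361·1.80589 = 11487 km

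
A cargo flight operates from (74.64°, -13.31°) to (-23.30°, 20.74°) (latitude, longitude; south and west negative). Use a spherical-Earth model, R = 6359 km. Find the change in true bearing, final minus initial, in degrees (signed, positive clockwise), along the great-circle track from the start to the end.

At departure: θ₁ = atan2(sin Δλ cos φ₂, cos φ₁ sin φ₂ − sin φ₁ cos φ₂ cos Δλ) = 148.48°
At arrival: θ₂ = atan2(sin Δλ cos φ₁, −cos φ₂ sin φ₁ + sin φ₂ cos φ₁ cos Δλ) = 171.33°
Δθ = θ₂ − θ₁ = +22.8°

+22.8°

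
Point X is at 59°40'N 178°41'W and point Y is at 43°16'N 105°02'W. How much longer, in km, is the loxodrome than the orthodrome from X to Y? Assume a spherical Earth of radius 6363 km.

238 km

Great circle: cos σ = sin φ₁ sin φ₂ + cos φ₁ cos φ₂ cos Δλ,  σ = 0.8023 rad → d_gc = 5104.7 km
Rhumb line: Δψ = -0.4662, q = Δφ/Δψ = 0.6140, d_rh = R√(Δφ²+q²Δλ²) = 5342.3 km
Excess = 5342.3 − 5104.7 = 237.6 ≈ 238 km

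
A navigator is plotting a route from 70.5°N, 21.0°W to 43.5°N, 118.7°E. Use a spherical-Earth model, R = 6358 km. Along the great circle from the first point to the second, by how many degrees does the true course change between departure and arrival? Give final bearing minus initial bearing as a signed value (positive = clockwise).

+133.9°

At departure: θ₁ = atan2(sin Δλ cos φ₂, cos φ₁ sin φ₂ − sin φ₁ cos φ₂ cos Δλ) = 31.98°
At arrival: θ₂ = atan2(sin Δλ cos φ₁, −cos φ₂ sin φ₁ + sin φ₂ cos φ₁ cos Δλ) = 165.89°
Δθ = θ₂ − θ₁ = +133.9°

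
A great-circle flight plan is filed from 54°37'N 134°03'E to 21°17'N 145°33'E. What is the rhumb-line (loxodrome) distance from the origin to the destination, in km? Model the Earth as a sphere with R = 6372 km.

3833 km

Δψ = ln[tan(π/4+φ₂/2)/tan(π/4+φ₁/2)] = -0.7623;  Δφ = -0.5818 rad,  Δλ = +0.2007 rad
q = Δφ/Δψ = 0.7632
d = R·√(Δφ² + q²Δλ²) = 6372·0.60160 = 3833 km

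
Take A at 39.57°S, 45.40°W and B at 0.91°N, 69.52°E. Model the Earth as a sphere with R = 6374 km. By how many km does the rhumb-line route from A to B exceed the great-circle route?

390 km

Great circle: cos σ = sin φ₁ sin φ₂ + cos φ₁ cos φ₂ cos Δλ,  σ = 1.9123 rad → d_gc = 12188.8 km
Rhumb line: Δψ = +0.7690, q = Δφ/Δψ = 0.9187, d_rh = R√(Δφ²+q²Δλ²) = 12579.0 km
Excess = 12579.0 − 12188.8 = 390.2 ≈ 390 km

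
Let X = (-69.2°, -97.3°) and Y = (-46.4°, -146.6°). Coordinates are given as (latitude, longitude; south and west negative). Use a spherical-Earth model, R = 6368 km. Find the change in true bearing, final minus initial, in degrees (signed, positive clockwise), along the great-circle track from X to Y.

+43.2°

At departure: θ₁ = atan2(sin Δλ cos φ₂, cos φ₁ sin φ₂ − sin φ₁ cos φ₂ cos Δλ) = 287.34°
At arrival: θ₂ = atan2(sin Δλ cos φ₁, −cos φ₂ sin φ₁ + sin φ₂ cos φ₁ cos Δλ) = 330.56°
Δθ = θ₂ − θ₁ = +43.2°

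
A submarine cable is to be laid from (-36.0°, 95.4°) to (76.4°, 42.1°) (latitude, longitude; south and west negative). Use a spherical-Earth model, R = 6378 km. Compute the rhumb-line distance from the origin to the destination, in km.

13184 km

Δψ = ln[tan(π/4+φ₂/2)/tan(π/4+φ₁/2)] = +2.8009;  Δφ = +1.9618 rad,  Δλ = -0.9303 rad
q = Δφ/Δψ = 0.7004
d = R·√(Δφ² + q²Δλ²) = 6378·2.06712 = 13184 km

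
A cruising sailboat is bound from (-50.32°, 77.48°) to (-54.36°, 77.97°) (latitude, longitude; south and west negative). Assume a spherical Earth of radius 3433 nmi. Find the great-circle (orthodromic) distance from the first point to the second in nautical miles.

243 nmi

Haversine: a = sin²(Δφ/2)+cos φ₁ cos φ₂ sin²(Δλ/2) = 0.00125;  σ = 2·atan2(√a,√(1−a))
σ = 4.051° → d = Rσ = 3433·0.07070 = 243 nmi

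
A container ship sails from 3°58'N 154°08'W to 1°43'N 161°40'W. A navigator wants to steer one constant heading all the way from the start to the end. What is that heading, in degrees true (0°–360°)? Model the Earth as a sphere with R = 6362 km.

253.4°

Δψ = ln[tan(π/4+φ₂/2)/tan(π/4+φ₁/2)] = -0.0393
Δλ = -0.1315 rad (taken the short way round)
course = atan2(Δλ, Δψ) = 253.35°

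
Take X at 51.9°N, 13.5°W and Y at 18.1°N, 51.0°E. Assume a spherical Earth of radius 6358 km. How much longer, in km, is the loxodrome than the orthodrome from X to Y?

135 km

Great circle: cos σ = sin φ₁ sin φ₂ + cos φ₁ cos φ₂ cos Δλ,  σ = 1.0507 rad → d_gc = 6680.2 km
Rhumb line: Δψ = -0.7420, q = Δφ/Δψ = 0.7950, d_rh = R√(Δφ²+q²Δλ²) = 6815.1 km
Excess = 6815.1 − 6680.2 = 134.9 ≈ 135 km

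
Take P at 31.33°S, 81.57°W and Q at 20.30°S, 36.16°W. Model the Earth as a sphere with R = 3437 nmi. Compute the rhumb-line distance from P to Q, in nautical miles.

2534 nmi

Δψ = ln[tan(π/4+φ₂/2)/tan(π/4+φ₁/2)] = +0.2143;  Δφ = +0.1925 rad,  Δλ = +0.7926 rad
q = Δφ/Δψ = 0.8982
d = R·√(Δφ² + q²Δλ²) = 3437·0.73741 = 2534 nmi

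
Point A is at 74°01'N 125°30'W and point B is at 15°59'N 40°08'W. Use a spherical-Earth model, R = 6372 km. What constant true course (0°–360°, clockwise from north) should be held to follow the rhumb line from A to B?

Δψ = ln[tan(π/4+φ₂/2)/tan(π/4+φ₁/2)] = -1.6807
Δλ = +1.4899 rad (taken the short way round)
course = atan2(Δλ, Δψ) = 138.44°

138.4°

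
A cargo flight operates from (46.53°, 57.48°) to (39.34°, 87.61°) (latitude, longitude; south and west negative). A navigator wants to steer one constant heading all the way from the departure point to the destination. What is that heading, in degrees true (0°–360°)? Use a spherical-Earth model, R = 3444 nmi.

108.1°

Δψ = ln[tan(π/4+φ₂/2)/tan(π/4+φ₁/2)] = -0.1717
Δλ = +0.5259 rad (taken the short way round)
course = atan2(Δλ, Δψ) = 108.08°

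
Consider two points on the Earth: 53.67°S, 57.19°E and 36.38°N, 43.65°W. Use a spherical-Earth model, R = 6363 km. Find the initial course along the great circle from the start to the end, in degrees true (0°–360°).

286.2°

N = sin Δλ·cos φ₂ = -0.7907;  D = cos φ₁ sin φ₂ − sin φ₁ cos φ₂ cos Δλ = +0.2294
initial course = atan2(N, D) = 286.18°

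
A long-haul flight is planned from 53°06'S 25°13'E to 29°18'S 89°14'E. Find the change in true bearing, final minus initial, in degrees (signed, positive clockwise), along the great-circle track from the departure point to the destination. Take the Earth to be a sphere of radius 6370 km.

Initial bearing θ₁ = atan2(sin Δλ cos φ₂, cos φ₁ sin φ₂ − sin φ₁ cos φ₂ cos Δλ) = 89.15°
Final bearing θ₂ = (initial bearing from the destination back to the start) + 180° = 43.51°
Δθ = θ₂ − θ₁ = -45.6°

-45.6°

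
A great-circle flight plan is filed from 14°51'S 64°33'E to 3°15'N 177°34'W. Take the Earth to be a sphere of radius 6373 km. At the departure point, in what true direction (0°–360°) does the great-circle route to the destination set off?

94.2°

θ = atan2( sin Δλ·cos φ₂ ,  cos φ₁ sin φ₂ − sin φ₁ cos φ₂ cos Δλ )
  = atan2(+0.8825, -0.0649) = 94.20°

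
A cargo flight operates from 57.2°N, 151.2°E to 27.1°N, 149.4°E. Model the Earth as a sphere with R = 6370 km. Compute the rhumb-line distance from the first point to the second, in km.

Rhumb course C = atan2(Δλ, Δψ) with Δψ = ln[tan(π/4+φ₂/2)/tan(π/4+φ₁/2)] = -0.7314, Δλ = -0.0314 → C = 182.46°
d = R·|Δφ| / |cos C| = 6370·0.52534 / 0.99908 = 3350 km

3350 km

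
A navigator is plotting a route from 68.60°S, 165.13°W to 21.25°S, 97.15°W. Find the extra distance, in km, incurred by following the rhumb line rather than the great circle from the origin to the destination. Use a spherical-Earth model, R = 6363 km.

235 km

Great circle: cos σ = sin φ₁ sin φ₂ + cos φ₁ cos φ₂ cos Δλ,  σ = 1.0872 rad → d_gc = 6918.0 km
Rhumb line: Δψ = +1.2866, q = Δφ/Δψ = 0.6423, d_rh = R√(Δφ²+q²Δλ²) = 7153.2 km
Excess = 7153.2 − 6918.0 = 235.2 ≈ 235 km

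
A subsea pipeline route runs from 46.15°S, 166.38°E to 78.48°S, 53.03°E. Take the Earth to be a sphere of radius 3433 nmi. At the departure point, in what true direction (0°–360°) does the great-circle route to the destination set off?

194.0°

N = sin Δλ·cos φ₂ = -0.1834;  D = cos φ₁ sin φ₂ − sin φ₁ cos φ₂ cos Δλ = -0.7359
initial course = atan2(N, D) = 193.99°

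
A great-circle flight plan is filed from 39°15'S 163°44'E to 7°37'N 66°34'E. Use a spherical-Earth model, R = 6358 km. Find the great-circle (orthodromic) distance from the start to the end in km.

Haversine: a = sin²(Δφ/2)+cos φ₁ cos φ₂ sin²(Δλ/2) = 0.58981;  σ = 2·atan2(√a,√(1−a))
σ = 100.348° → d = Rσ = 6358·1.75140 = 11135 km

11135 km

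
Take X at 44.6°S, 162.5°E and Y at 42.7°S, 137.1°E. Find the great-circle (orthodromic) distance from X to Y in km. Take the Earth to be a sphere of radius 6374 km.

cos σ = sin φ₁ sin φ₂ + cos φ₁ cos φ₂ cos Δλ
      = sin(-44.60°)sin(-42.70°) + cos(-44.60°)cos(-42.70°)cos(-25.40°) = 0.9489
σ = 18.402° → d = Rσ = 6374·0.32117 = 2047 km

2047 km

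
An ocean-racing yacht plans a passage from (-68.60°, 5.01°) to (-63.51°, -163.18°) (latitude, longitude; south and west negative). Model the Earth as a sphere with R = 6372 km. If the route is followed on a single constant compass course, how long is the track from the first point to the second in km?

7585 km

Rhumb course C = atan2(Δλ, Δψ) with Δψ = ln[tan(π/4+φ₂/2)/tan(π/4+φ₁/2)] = +0.2197, Δλ = -2.9355 → C = 274.28°
d = R·|Δφ| / |cos C| = 6372·0.08884 / 0.07463 = 7585 km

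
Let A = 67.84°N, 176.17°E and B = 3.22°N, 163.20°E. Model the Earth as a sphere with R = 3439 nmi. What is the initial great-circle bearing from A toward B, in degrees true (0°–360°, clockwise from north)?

194.3°

θ = atan2( sin Δλ·cos φ₂ ,  cos φ₁ sin φ₂ − sin φ₁ cos φ₂ cos Δλ )
  = atan2(-0.2241, -0.8799) = 194.29°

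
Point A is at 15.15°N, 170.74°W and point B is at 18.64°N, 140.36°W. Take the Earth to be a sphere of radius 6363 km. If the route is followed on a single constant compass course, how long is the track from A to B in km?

3251 km

Rhumb course C = atan2(Δλ, Δψ) with Δψ = ln[tan(π/4+φ₂/2)/tan(π/4+φ₁/2)] = +0.0637, Δλ = +0.5302 → C = 83.15°
d = R·|Δφ| / |cos C| = 6363·0.06091 / 0.11923 = 3251 km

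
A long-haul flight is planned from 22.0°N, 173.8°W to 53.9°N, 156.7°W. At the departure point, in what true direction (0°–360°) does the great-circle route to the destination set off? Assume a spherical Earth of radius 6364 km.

N = sin Δλ·cos φ₂ = +0.1732;  D = cos φ₁ sin φ₂ − sin φ₁ cos φ₂ cos Δλ = +0.5382
initial course = atan2(N, D) = 17.84°

17.8°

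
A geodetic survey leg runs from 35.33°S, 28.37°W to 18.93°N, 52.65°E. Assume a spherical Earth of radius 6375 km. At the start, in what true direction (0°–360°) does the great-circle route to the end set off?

69.5°

θ = atan2( sin Δλ·cos φ₂ ,  cos φ₁ sin φ₂ − sin φ₁ cos φ₂ cos Δλ )
  = atan2(+0.9343, +0.3500) = 69.46°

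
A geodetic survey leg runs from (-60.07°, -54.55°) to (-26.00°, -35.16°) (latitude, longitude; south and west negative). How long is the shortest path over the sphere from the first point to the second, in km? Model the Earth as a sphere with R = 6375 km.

cos σ = sin φ₁ sin φ₂ + cos φ₁ cos φ₂ cos Δλ
      = sin(-60.07°)sin(-26.00°) + cos(-60.07°)cos(-26.00°)cos(19.39°) = 0.8029
σ = 36.590° → d = Rσ = 6375·0.63862 = 4071 km

4071 km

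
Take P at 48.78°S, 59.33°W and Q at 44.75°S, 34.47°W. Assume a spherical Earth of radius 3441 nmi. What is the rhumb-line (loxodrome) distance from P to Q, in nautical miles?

Rhumb course C = atan2(Δλ, Δψ) with Δψ = ln[tan(π/4+φ₂/2)/tan(π/4+φ₁/2)] = +0.1028, Δλ = +0.4339 → C = 76.68°
d = R·|Δφ| / |cos C| = 3441·0.07034 / 0.23044 = 1050 nmi

1050 nmi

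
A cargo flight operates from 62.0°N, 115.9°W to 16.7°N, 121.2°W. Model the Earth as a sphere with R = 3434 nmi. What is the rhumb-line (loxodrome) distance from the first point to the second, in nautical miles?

Rhumb course C = atan2(Δλ, Δψ) with Δψ = ln[tan(π/4+φ₂/2)/tan(π/4+φ₁/2)] = -1.0933, Δλ = -0.0925 → C = 184.84°
d = R·|Δφ| / |cos C| = 3434·0.79063 / 0.99644 = 2725 nmi

2725 nmi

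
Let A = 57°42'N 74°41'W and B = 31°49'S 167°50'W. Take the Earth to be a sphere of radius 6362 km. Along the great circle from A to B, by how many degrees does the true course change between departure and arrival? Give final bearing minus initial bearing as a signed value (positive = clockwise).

Initial bearing θ₁ = atan2(sin Δλ cos φ₂, cos φ₁ sin φ₂ − sin φ₁ cos φ₂ cos Δλ) = 254.07°
Final bearing θ₂ = (initial bearing from the destination back to the start) + 180° = 217.21°
Δθ = θ₂ − θ₁ = -36.9°

-36.9°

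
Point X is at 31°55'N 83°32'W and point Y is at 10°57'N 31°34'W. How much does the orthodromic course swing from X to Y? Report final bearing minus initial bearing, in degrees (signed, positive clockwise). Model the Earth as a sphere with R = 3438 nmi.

+20.5°

Initial bearing θ₁ = atan2(sin Δλ cos φ₂, cos φ₁ sin φ₂ − sin φ₁ cos φ₂ cos Δλ) = 101.59°
Final bearing θ₂ = (initial bearing from the destination back to the start) + 180° = 122.12°
Δθ = θ₂ − θ₁ = +20.5°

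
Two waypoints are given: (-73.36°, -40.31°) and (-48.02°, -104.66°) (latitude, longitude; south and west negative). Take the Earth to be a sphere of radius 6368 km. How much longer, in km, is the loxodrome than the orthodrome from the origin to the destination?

174 km

Great circle: cos σ = sin φ₁ sin φ₂ + cos φ₁ cos φ₂ cos Δλ,  σ = 0.6515 rad → d_gc = 4148.9 km
Rhumb line: Δψ = +0.9645, q = Δφ/Δψ = 0.4585, d_rh = R√(Δφ²+q²Δλ²) = 4322.8 km
Excess = 4322.8 − 4148.9 = 173.9 ≈ 174 km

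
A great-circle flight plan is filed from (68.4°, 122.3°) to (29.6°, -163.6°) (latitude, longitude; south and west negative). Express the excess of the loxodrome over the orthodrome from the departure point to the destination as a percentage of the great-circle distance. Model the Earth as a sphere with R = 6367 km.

Great circle: σ = 0.9921 rad → d_gc = Rσ = 6316.6 km
Rhumb: Δφ = -0.6772, Δλ = +1.2933, Δψ = -1.1155, q = Δφ/Δψ = 0.6071 → d_rh = R√(Δφ²+q²Δλ²) = 6601.5 km
Excess = (6601.5 − 6316.6) / 6316.6 = 284.9 / 6316.6 = 4.51% ≈ 4.5%

4.5%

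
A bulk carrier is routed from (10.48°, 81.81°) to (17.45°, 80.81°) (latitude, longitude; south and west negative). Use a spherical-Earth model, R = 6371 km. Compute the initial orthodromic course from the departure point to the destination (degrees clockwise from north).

N = sin Δλ·cos φ₂ = -0.0166;  D = cos φ₁ sin φ₂ − sin φ₁ cos φ₂ cos Δλ = +0.1214
initial course = atan2(N, D) = 352.19°

352.2°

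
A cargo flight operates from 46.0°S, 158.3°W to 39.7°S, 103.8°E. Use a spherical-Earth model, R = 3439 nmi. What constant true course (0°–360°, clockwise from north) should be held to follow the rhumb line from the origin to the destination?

275.0°

Δψ = ln[tan(π/4+φ₂/2)/tan(π/4+φ₁/2)] = +0.1502
Δλ = -1.7087 rad (taken the short way round)
course = atan2(Δλ, Δψ) = 275.02°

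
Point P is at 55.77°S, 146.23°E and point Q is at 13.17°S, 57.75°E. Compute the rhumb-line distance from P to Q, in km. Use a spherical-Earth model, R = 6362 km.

9055 km

Rhumb course C = atan2(Δλ, Δψ) with Δψ = ln[tan(π/4+φ₂/2)/tan(π/4+φ₁/2)] = +0.9460, Δλ = -1.5443 → C = 301.49°
d = R·|Δφ| / |cos C| = 6362·0.74351 / 0.52236 = 9055 km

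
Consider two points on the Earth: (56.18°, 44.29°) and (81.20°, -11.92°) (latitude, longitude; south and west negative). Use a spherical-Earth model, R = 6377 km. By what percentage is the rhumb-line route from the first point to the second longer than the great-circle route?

3.4%

Great circle: σ = 0.5189 rad → d_gc = Rσ = 3309.0 km
Rhumb: Δφ = +0.4367, Δλ = -0.9810, Δψ = +1.3740, q = Δφ/Δψ = 0.3178 → d_rh = R√(Δφ²+q²Δλ²) = 3421.7 km
Excess = (3421.7 − 3309.0) / 3309.0 = 112.7 / 3309.0 = 3.41% ≈ 3.4%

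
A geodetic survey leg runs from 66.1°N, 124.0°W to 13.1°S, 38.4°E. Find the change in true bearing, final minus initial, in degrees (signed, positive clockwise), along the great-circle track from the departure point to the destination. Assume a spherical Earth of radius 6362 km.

+150.1°

At departure: θ₁ = atan2(sin Δλ cos φ₂, cos φ₁ sin φ₂ − sin φ₁ cos φ₂ cos Δλ) = 21.26°
At arrival: θ₂ = atan2(sin Δλ cos φ₁, −cos φ₂ sin φ₁ + sin φ₂ cos φ₁ cos Δλ) = 171.33°
Δθ = θ₂ − θ₁ = +150.1°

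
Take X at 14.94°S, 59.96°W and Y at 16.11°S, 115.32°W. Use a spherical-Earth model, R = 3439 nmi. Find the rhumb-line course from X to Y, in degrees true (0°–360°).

268.7°

Meridional parts: M(φ₁)=-0.2638, M(φ₂)=-0.2850 → ΔM = -0.0212;  Δλ = -0.9662 rad
tan C = Δλ / ΔM = +45.5889 → C = 268.74°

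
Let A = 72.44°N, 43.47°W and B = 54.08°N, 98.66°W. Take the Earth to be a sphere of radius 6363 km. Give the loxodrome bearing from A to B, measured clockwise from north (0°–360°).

Δψ = ln[tan(π/4+φ₂/2)/tan(π/4+φ₁/2)] = -0.7413
Δλ = -0.9632 rad (taken the short way round)
course = atan2(Δλ, Δψ) = 232.42°

232.4°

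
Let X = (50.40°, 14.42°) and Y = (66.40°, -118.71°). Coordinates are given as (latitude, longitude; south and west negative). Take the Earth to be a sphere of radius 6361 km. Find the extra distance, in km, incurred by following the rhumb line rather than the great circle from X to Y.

Great circle: cos σ = sin φ₁ sin φ₂ + cos φ₁ cos φ₂ cos Δλ,  σ = 1.0103 rad → d_gc = 6426.5 km
Rhumb line: Δψ = +0.5443, q = Δφ/Δψ = 0.5131, d_rh = R√(Δφ²+q²Δλ²) = 7788.8 km
Excess = 7788.8 − 6426.5 = 1362.3 ≈ 1362 km

1362 km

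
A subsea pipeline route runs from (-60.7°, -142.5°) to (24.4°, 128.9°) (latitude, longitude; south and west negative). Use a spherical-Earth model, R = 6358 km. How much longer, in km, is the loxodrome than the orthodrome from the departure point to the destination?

Great circle: cos σ = sin φ₁ sin φ₂ + cos φ₁ cos φ₂ cos Δλ,  σ = 1.9277 rad → d_gc = 12256.3 km
Rhumb line: Δψ = +1.7810, q = Δφ/Δψ = 0.8340, d_rh = R√(Δφ²+q²Δλ²) = 12506.2 km
Excess = 12506.2 − 12256.3 = 249.9 ≈ 250 km

250 km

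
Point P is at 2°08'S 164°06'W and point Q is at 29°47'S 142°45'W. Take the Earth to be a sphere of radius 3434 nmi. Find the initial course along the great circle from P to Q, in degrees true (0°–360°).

145.9°

θ = atan2( sin Δλ·cos φ₂ ,  cos φ₁ sin φ₂ − sin φ₁ cos φ₂ cos Δλ )
  = atan2(+0.3160, -0.4663) = 145.88°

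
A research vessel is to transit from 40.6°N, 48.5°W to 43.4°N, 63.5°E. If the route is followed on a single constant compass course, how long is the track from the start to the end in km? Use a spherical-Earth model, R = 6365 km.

Δψ = ln[tan(π/4+φ₂/2)/tan(π/4+φ₁/2)] = +0.0658;  Δφ = +0.0489 rad,  Δλ = +1.9548 rad
q = Δφ/Δψ = 0.7430
d = R·√(Δφ² + q²Δλ²) = 6365·1.45312 = 9249 km

9249 km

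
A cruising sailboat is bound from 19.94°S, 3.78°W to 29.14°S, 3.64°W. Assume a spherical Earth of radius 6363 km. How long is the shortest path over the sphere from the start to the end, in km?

1022 km

Haversine: a = sin²(Δφ/2)+cos φ₁ cos φ₂ sin²(Δλ/2) = 0.00643;  σ = 2·atan2(√a,√(1−a))
σ = 9.201° → d = Rσ = 6363·0.16059 = 1022 km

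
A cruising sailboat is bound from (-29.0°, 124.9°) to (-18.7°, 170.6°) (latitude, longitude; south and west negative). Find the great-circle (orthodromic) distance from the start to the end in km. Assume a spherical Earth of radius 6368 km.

Haversine: a = sin²(Δφ/2)+cos φ₁ cos φ₂ sin²(Δλ/2) = 0.13298;  σ = 2·atan2(√a,√(1−a))
σ = 42.774° → d = Rσ = 6368·0.74655 = 4754 km

4754 km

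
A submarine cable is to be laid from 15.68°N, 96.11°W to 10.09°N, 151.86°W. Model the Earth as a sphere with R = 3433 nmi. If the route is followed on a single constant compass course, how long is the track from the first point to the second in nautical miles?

3272 nmi

Δψ = ln[tan(π/4+φ₂/2)/tan(π/4+φ₁/2)] = -0.1001;  Δφ = -0.0976 rad,  Δλ = -0.9730 rad
q = Δφ/Δψ = 0.9744
d = R·√(Δφ² + q²Δλ²) = 3433·0.95311 = 3272 nmi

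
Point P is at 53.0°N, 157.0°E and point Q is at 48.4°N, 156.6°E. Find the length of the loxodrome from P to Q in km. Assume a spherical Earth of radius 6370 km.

Rhumb course C = atan2(Δλ, Δψ) with Δψ = ln[tan(π/4+φ₂/2)/tan(π/4+φ₁/2)] = -0.1269, Δλ = -0.0070 → C = 183.15°
d = R·|Δφ| / |cos C| = 6370·0.08029 / 0.99849 = 512 km

512 km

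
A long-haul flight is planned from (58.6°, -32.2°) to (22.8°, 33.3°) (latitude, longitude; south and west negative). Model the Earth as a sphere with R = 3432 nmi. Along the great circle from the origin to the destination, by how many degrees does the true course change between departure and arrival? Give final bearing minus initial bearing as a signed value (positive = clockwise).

+47.6°

At departure: θ₁ = atan2(sin Δλ cos φ₂, cos φ₁ sin φ₂ − sin φ₁ cos φ₂ cos Δλ) = 98.44°
At arrival: θ₂ = atan2(sin Δλ cos φ₁, −cos φ₂ sin φ₁ + sin φ₂ cos φ₁ cos Δλ) = 146.01°
Δθ = θ₂ − θ₁ = +47.6°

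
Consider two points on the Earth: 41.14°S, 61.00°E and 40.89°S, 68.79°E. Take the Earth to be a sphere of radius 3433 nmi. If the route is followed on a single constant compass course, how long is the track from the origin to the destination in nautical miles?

Δψ = ln[tan(π/4+φ₂/2)/tan(π/4+φ₁/2)] = +0.0058;  Δφ = +0.0044 rad,  Δλ = +0.1360 rad
q = Δφ/Δψ = 0.7545
d = R·√(Δφ² + q²Δλ²) = 3433·0.10268 = 353 nmi

353 nmi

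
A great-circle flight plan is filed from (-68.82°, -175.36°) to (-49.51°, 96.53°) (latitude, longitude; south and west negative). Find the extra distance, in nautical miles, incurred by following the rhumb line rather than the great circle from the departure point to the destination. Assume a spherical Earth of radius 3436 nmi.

215 nmi

Great circle: cos σ = sin φ₁ sin φ₂ + cos φ₁ cos φ₂ cos Δλ,  σ = 0.7715 rad → d_gc = 2650.8 nmi
Rhumb line: Δψ = +0.6794, q = Δφ/Δψ = 0.4961, d_rh = R√(Δφ²+q²Δλ²) = 2865.6 nmi
Excess = 2865.6 − 2650.8 = 214.8 ≈ 215 nmi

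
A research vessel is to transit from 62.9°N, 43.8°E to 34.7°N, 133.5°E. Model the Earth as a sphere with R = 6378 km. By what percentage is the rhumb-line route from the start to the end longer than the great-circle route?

Great circle: σ = 1.0371 rad → d_gc = Rσ = 6614.5 km
Rhumb: Δφ = -0.4922, Δλ = +1.5656, Δψ = -0.7765, q = Δφ/Δψ = 0.6339 → d_rh = R√(Δφ²+q²Δλ²) = 7064.8 km
Excess = (7064.8 − 6614.5) / 6614.5 = 450.3 / 6614.5 = 6.81% ≈ 6.8%

6.8%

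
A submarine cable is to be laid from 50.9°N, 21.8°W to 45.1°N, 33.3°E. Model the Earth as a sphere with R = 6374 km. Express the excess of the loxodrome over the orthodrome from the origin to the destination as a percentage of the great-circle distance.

Great circle: σ = 0.6361 rad → d_gc = Rσ = 4054.6 km
Rhumb: Δφ = -0.1012, Δλ = +0.9617, Δψ = -0.1515, q = Δφ/Δψ = 0.6681 → d_rh = R√(Δφ²+q²Δλ²) = 4146.0 km
Excess = (4146.0 − 4054.6) / 4054.6 = 91.4 / 4054.6 = 2.254% ≈ 2.3%

2.3%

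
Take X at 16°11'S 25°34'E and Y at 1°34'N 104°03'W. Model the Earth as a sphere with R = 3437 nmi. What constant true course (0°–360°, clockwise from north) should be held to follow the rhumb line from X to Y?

277.9°

Δψ = ln[tan(π/4+φ₂/2)/tan(π/4+φ₁/2)] = +0.3136
Δλ = -2.2622 rad (taken the short way round)
course = atan2(Δλ, Δψ) = 277.89°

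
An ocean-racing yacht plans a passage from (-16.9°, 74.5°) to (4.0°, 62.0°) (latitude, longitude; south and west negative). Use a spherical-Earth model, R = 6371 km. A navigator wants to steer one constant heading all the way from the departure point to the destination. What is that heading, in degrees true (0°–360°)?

Meridional parts: M(φ₁)=-0.2993, M(φ₂)=+0.0699 → ΔM = +0.3692;  Δλ = -0.2182 rad
tan C = Δλ / ΔM = -0.5909 → C = 329.42°

329.4°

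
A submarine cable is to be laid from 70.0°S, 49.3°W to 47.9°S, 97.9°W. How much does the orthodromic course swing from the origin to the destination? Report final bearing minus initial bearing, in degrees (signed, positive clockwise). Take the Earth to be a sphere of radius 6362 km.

+43.0°

At departure: θ₁ = atan2(sin Δλ cos φ₂, cos φ₁ sin φ₂ − sin φ₁ cos φ₂ cos Δλ) = 287.94°
At arrival: θ₂ = atan2(sin Δλ cos φ₁, −cos φ₂ sin φ₁ + sin φ₂ cos φ₁ cos Δλ) = 330.97°
Δθ = θ₂ − θ₁ = +43.0°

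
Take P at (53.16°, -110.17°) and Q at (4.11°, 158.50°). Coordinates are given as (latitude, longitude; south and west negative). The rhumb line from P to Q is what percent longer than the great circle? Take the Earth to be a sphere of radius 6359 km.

Great circle: σ = 1.5273 rad → d_gc = Rσ = 9712.1 km
Rhumb: Δφ = -0.8561, Δλ = -1.5940, Δψ = -1.0277, q = Δφ/Δψ = 0.8330 → d_rh = R√(Δφ²+q²Δλ²) = 10046.5 km
Excess = (10046.5 − 9712.1) / 9712.1 = 334.4 / 9712.1 = 3.44% ≈ 3.4%

3.4%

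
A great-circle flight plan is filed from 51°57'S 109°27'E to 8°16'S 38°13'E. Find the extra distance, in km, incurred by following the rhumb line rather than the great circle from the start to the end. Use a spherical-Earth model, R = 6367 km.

Great circle: cos σ = sin φ₁ sin φ₂ + cos φ₁ cos φ₂ cos Δλ,  σ = 1.2562 rad → d_gc = 7998.1 km
Rhumb line: Δψ = +0.9200, q = Δφ/Δψ = 0.8288, d_rh = R√(Δφ²+q²Δλ²) = 8160.9 km
Excess = 8160.9 − 7998.1 = 162.8 ≈ 163 km

163 km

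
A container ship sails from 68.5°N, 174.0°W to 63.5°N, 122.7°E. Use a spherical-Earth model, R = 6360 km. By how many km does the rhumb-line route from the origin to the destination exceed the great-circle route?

124 km

Great circle: cos σ = sin φ₁ sin φ₂ + cos φ₁ cos φ₂ cos Δλ,  σ = 0.4367 rad → d_gc = 2777.6 km
Rhumb line: Δψ = -0.2153, q = Δφ/Δψ = 0.4053, d_rh = R√(Δφ²+q²Δλ²) = 2901.4 km
Excess = 2901.4 − 2777.6 = 123.8 ≈ 124 km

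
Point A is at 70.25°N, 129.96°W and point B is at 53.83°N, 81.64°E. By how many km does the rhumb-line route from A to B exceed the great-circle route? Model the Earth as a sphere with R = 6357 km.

Great circle: cos σ = sin φ₁ sin φ₂ + cos φ₁ cos φ₂ cos Δλ,  σ = 0.9398 rad → d_gc = 5974.5 km
Rhumb line: Δψ = -0.6291, q = Δφ/Δψ = 0.4555, d_rh = R√(Δφ²+q²Δλ²) = 7718.5 km
Excess = 7718.5 − 5974.5 = 1744.0 ≈ 1744 km

1744 km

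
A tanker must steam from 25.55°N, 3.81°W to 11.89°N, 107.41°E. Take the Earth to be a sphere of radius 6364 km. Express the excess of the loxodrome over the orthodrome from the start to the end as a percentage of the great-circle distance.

2.5%

Great circle: σ = 1.8036 rad → d_gc = Rσ = 11478.0 km
Rhumb: Δφ = -0.2384, Δλ = +1.9412, Δψ = -0.2525, q = Δφ/Δψ = 0.9443 → d_rh = R√(Δφ²+q²Δλ²) = 11764.1 km
Excess = (11764.1 − 11478.0) / 11478.0 = 286.1 / 11478.0 = 2.49% ≈ 2.5%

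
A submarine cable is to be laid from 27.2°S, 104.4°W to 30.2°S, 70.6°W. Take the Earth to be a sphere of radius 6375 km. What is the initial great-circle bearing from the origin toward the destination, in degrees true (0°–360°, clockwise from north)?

103.9°

N = sin Δλ·cos φ₂ = +0.4808;  D = cos φ₁ sin φ₂ − sin φ₁ cos φ₂ cos Δλ = -0.1191
initial course = atan2(N, D) = 103.91°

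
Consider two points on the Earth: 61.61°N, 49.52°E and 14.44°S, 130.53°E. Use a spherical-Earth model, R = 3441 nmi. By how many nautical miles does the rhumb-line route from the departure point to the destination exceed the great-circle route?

Great circle: cos σ = sin φ₁ sin φ₂ + cos φ₁ cos φ₂ cos Δλ,  σ = 1.7188 rad → d_gc = 5914.3 nmi
Rhumb line: Δψ = -1.6293, q = Δφ/Δψ = 0.8147, d_rh = R√(Δφ²+q²Δλ²) = 6047.2 nmi
Excess = 6047.2 − 5914.3 = 132.9 ≈ 133 nmi

133 nmi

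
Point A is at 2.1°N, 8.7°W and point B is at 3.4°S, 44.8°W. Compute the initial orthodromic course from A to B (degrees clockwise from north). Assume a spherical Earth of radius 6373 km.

N = sin Δλ·cos φ₂ = -0.5882;  D = cos φ₁ sin φ₂ − sin φ₁ cos φ₂ cos Δλ = -0.0888
initial course = atan2(N, D) = 261.41°

261.4°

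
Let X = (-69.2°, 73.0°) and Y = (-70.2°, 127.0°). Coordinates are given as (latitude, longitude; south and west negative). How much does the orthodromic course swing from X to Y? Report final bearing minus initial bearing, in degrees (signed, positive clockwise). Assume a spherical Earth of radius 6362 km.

-51.1°

At departure: θ₁ = atan2(sin Δλ cos φ₂, cos φ₁ sin φ₂ − sin φ₁ cos φ₂ cos Δλ) = 118.37°
At arrival: θ₂ = atan2(sin Δλ cos φ₁, −cos φ₂ sin φ₁ + sin φ₂ cos φ₁ cos Δλ) = 67.28°
Δθ = θ₂ − θ₁ = -51.1°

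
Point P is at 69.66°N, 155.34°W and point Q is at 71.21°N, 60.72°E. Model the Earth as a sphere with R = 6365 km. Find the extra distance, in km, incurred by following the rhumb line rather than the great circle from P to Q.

Great circle: cos σ = sin φ₁ sin φ₂ + cos φ₁ cos φ₂ cos Δλ,  σ = 0.6482 rad → d_gc = 4125.8 km
Rhumb line: Δψ = +0.0808, q = Δφ/Δψ = 0.3347, d_rh = R√(Δφ²+q²Δλ²) = 5354.8 km
Excess = 5354.8 − 4125.8 = 1229.0 ≈ 1229 km

1229 km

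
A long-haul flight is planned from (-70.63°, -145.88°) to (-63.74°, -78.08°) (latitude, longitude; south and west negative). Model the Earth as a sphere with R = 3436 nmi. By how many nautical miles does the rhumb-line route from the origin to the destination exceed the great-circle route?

80 nmi

Great circle: cos σ = sin φ₁ sin φ₂ + cos φ₁ cos φ₂ cos Δλ,  σ = 0.4476 rad → d_gc = 1538.02 nmi
Rhumb line: Δψ = +0.3125, q = Δφ/Δψ = 0.3849, d_rh = R√(Δφ²+q²Δλ²) = 1618.47 nmi
Excess = 1618.47 − 1538.02 = 80.45 ≈ 80 nmi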